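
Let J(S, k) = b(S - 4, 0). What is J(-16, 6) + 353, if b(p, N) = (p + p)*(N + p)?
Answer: 1153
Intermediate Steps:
b(p, N) = 2*p*(N + p) (b(p, N) = (2*p)*(N + p) = 2*p*(N + p))
J(S, k) = 2*(-4 + S)**2 (J(S, k) = 2*(S - 4)*(0 + (S - 4)) = 2*(-4 + S)*(0 + (-4 + S)) = 2*(-4 + S)*(-4 + S) = 2*(-4 + S)**2)
J(-16, 6) + 353 = 2*(-4 - 16)**2 + 353 = 2*(-20)**2 + 353 = 2*400 + 353 = 800 + 353 = 1153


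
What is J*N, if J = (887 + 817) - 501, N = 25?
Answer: 30075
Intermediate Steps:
J = 1203 (J = 1704 - 501 = 1203)
J*N = 1203*25 = 30075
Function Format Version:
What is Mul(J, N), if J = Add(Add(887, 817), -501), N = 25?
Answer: 30075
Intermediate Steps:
J = 1203 (J = Add(1704, -501) = 1203)
Mul(J, N) = Mul(1203, 25) = 30075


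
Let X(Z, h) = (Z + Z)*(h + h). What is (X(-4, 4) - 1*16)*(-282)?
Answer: 22560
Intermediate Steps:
X(Z, h) = 4*Z*h (X(Z, h) = (2*Z)*(2*h) = 4*Z*h)
(X(-4, 4) - 1*16)*(-282) = (4*(-4)*4 - 1*16)*(-282) = (-64 - 16)*(-282) = -80*(-282) = 22560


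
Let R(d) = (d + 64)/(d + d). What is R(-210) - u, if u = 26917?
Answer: -5652497/210 ≈ -26917.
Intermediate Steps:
R(d) = (64 + d)/(2*d) (R(d) = (64 + d)/((2*d)) = (64 + d)*(1/(2*d)) = (64 + d)/(2*d))
R(-210) - u = (½)*(64 - 210)/(-210) - 1*26917 = (½)*(-1/210)*(-146) - 26917 = 73/210 - 26917 = -5652497/210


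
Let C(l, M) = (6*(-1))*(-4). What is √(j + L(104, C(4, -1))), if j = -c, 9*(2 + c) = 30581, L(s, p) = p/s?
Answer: 14*I*√26351/39 ≈ 58.272*I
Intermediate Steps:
C(l, M) = 24 (C(l, M) = -6*(-4) = 24)
c = 30563/9 (c = -2 + (⅑)*30581 = -2 + 30581/9 = 30563/9 ≈ 3395.9)
j = -30563/9 (j = -1*30563/9 = -30563/9 ≈ -3395.9)
√(j + L(104, C(4, -1))) = √(-30563/9 + 24/104) = √(-30563/9 + 24*(1/104)) = √(-30563/9 + 3/13) = √(-397292/117) = 14*I*√26351/39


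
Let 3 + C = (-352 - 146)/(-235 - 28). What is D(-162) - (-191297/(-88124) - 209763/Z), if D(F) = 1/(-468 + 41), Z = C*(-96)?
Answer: 57600471307849/29200063648 ≈ 1972.6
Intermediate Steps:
C = -291/263 (C = -3 + (-352 - 146)/(-235 - 28) = -3 - 498/(-263) = -3 - 498*(-1/263) = -3 + 498/263 = -291/263 ≈ -1.1065)
Z = 27936/263 (Z = -291/263*(-96) = 27936/263 ≈ 106.22)
D(F) = -1/427 (D(F) = 1/(-427) = -1/427)
D(-162) - (-191297/(-88124) - 209763/Z) = -1/427 - (-191297/(-88124) - 209763/27936/263) = -1/427 - (-191297*(-1/88124) - 209763*263/27936) = -1/427 - (191297/88124 - 6129741/3104) = -1/427 - 1*(-134895877499/68384224) = -1/427 + 134895877499/68384224 = 57600471307849/29200063648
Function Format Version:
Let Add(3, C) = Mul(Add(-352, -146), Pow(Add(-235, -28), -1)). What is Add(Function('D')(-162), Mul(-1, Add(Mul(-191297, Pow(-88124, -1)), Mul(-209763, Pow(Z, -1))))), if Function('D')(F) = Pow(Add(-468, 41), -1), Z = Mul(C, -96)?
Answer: Rational(57600471307849, 29200063648) ≈ 1972.6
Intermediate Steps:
C = Rational(-291, 263) (C = Add(-3, Mul(Add(-352, -146), Pow(Add(-235, -28), -1))) = Add(-3, Mul(-498, Pow(-263, -1))) = Add(-3, Mul(-498, Rational(-1, 263))) = Add(-3, Rational(498, 263)) = Rational(-291, 263) ≈ -1.1065)
Z = Rational(27936, 263) (Z = Mul(Rational(-291, 263), -96) = Rational(27936, 263) ≈ 106.22)
Function('D')(F) = Rational(-1, 427) (Function('D')(F) = Pow(-427, -1) = Rational(-1, 427))
Add(Function('D')(-162), Mul(-1, Add(Mul(-191297, Pow(-88124, -1)), Mul(-209763, Pow(Z, -1))))) = Add(Rational(-1, 427), Mul(-1, Add(Mul(-191297, Pow(-88124, -1)), Mul(-209763, Pow(Rational(27936, 263), -1))))) = Add(Rational(-1, 427), Mul(-1, Add(Mul(-191297, Rational(-1, 88124)), Mul(-209763, Rational(263, 27936))))) = Add(Rational(-1, 427), Mul(-1, Add(Rational(191297, 88124), Rational(-6129741, 3104)))) = Add(Rational(-1, 427), Mul(-1, Rational(-134895877499, 68384224))) = Add(Rational(-1, 427), Rational(134895877499, 68384224)) = Rational(57600471307849, 29200063648)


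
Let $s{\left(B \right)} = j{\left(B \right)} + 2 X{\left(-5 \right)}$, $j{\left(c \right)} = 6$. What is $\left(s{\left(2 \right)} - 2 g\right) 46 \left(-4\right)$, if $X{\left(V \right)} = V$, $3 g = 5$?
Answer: $\frac{4048}{3} \approx 1349.3$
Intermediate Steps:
$g = \frac{5}{3}$ ($g = \frac{1}{3} \cdot 5 = \frac{5}{3} \approx 1.6667$)
$s{\left(B \right)} = -4$ ($s{\left(B \right)} = 6 + 2 \left(-5\right) = 6 - 10 = -4$)
$\left(s{\left(2 \right)} - 2 g\right) 46 \left(-4\right) = \left(-4 - \frac{10}{3}\right) 46 \left(-4\right) = \left(- \frac{22}{3}\right) 46 \left(-4\right) = \left(- \frac{1012}{3}\right) \left(-4\right) = \frac{4048}{3}$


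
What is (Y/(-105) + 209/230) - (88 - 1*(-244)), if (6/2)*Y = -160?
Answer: -4790153/14490 ≈ -330.58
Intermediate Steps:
Y = -160/3 (Y = (1/3)*(-160) = -160/3 ≈ -53.333)
(Y/(-105) + 209/230) - (88 - 1*(-244)) = (-160/3/(-105) + 209/230) - (88 - 1*(-244)) = (-160/3*(-1/105) + 209*(1/230)) - (88 + 244) = (32/63 + 209/230) - 1*332 = 20527/14490 - 332 = -4790153/14490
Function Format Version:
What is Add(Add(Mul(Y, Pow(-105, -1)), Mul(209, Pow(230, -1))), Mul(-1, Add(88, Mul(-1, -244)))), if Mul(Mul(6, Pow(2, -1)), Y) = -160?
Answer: Rational(-4790153, 14490) ≈ -330.58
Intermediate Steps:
Y = Rational(-160, 3) (Y = Mul(Rational(1, 3), -160) = Rational(-160, 3) ≈ -53.333)
Add(Add(Mul(Y, Pow(-105, -1)), Mul(209, Pow(230, -1))), Mul(-1, Add(88, Mul(-1, -244)))) = Add(Add(Mul(Rational(-160, 3), Pow(-105, -1)), Mul(209, Pow(230, -1))), Mul(-1, Add(88, Mul(-1, -244)))) = Add(Add(Mul(Rational(-160, 3), Rational(-1, 105)), Mul(209, Rational(1, 230))), Mul(-1, Add(88, 244))) = Add(Add(Rational(32, 63), Rational(209, 230)), Mul(-1, 332)) = Add(Rational(20527, 14490), -332) = Rational(-4790153, 14490)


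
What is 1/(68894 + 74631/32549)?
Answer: 32549/2242505437 ≈ 1.4515e-5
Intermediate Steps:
1/(68894 + 74631/32549) = 1/(2242505437/32549) = 32549/2242505437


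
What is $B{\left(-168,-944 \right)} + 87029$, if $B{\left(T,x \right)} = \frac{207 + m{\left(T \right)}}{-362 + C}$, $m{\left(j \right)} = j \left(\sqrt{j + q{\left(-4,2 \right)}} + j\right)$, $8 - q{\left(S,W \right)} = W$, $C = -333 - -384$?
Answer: $\frac{27037588}{311} + \frac{1512 i \sqrt{2}}{311} \approx 86938.0 + 6.8755 i$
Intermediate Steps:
$C = 51$ ($C = -333 + 384 = 51$)
$q{\left(S,W \right)} = 8 - W$
$m{\left(j \right)} = j \left(j + \sqrt{6 + j}\right)$ ($m{\left(j \right)} = j \left(\sqrt{j + \left(8 - 2\right)} + j\right) = j \left(\sqrt{j + 6} + j\right) = j \left(\sqrt{6 + j} + j\right) = j \left(j + \sqrt{6 + j}\right)$)
$B{\left(T,x \right)} = - \frac{207}{311} - \frac{T \left(T + \sqrt{6 + T}\right)}{311}$ ($B{\left(T,x \right)} = \frac{207 + T \left(T + \sqrt{6 + T}\right)}{-362 + 51} = \frac{207 + T \left(T + \sqrt{6 + T}\right)}{-311} = \left(207 + T \left(T + \sqrt{6 + T}\right)\right) \left(- \frac{1}{311}\right) = - \frac{207}{311} - \frac{T \left(T + \sqrt{6 + T}\right)}{311}$)
$B{\left(-168,-944 \right)} + 87029 = \left(- \frac{207}{311} - - \frac{168 \left(-168 + \sqrt{6 - 168}\right)}{311}\right) + 87029 = \left(- \frac{207}{311} - - \frac{168 \left(-168 + \sqrt{-162}\right)}{311}\right) + 87029 = \left(- \frac{207}{311} - - \frac{168 \left(-168 + 9 i \sqrt{2}\right)}{311}\right) + 87029 = \left(- \frac{207}{311} - \left(\frac{28224}{311} - \frac{1512 i \sqrt{2}}{311}\right)\right) + 87029 = \left(- \frac{28431}{311} + \frac{1512 i \sqrt{2}}{311}\right) + 87029 = \frac{27037588}{311} + \frac{1512 i \sqrt{2}}{311}$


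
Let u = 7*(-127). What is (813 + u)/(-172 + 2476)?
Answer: -19/576 ≈ -0.032986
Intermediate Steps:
u = -889
(813 + u)/(-172 + 2476) = (813 - 889)/(-172 + 2476) = -76/2304 = -76*1/2304 = -19/576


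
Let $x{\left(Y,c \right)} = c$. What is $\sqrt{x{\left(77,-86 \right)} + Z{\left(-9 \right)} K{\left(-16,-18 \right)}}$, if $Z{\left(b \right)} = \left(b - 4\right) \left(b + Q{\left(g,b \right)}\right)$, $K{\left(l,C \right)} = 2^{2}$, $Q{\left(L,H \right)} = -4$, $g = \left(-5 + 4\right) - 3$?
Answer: $\sqrt{590} \approx 24.29$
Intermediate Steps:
$g = -4$ ($g = -1 - 3 = -4$)
$K{\left(l,C \right)} = 4$
$Z{\left(b \right)} = \left(-4 + b\right)^{2}$ ($Z{\left(b \right)} = \left(b - 4\right) \left(b - 4\right) = \left(-4 + b\right) \left(-4 + b\right) = \left(-4 + b\right)^{2}$)
$\sqrt{x{\left(77,-86 \right)} + Z{\left(-9 \right)} K{\left(-16,-18 \right)}} = \sqrt{-86 + \left(16 + \left(-9\right)^{2} - -72\right) 4} = \sqrt{-86 + \left(16 + 81 + 72\right) 4} = \sqrt{-86 + 169 \cdot 4} = \sqrt{-86 + 676} = \sqrt{590}$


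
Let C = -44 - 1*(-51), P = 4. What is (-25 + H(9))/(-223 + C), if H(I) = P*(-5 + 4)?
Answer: 29/216 ≈ 0.13426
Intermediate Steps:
H(I) = -4 (H(I) = 4*(-5 + 4) = 4*(-1) = -4)
C = 7 (C = -44 + 51 = 7)
(-25 + H(9))/(-223 + C) = (-25 - 4)/(-223 + 7) = -29/(-216) = -29*(-1/216) = 29/216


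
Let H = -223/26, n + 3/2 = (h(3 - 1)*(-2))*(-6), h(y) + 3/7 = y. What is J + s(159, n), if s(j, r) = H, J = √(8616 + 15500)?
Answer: -223/26 + 2*√6029 ≈ 146.72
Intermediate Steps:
h(y) = -3/7 + y
J = 2*√6029 (J = √24116 = 2*√6029 ≈ 155.29)
n = 243/14 (n = -3/2 + ((-3/7 + (3 - 1))*(-2))*(-6) = -3/2 + ((-3/7 + 2)*(-2))*(-6) = -3/2 + ((11/7)*(-2))*(-6) = -3/2 - 22/7*(-6) = -3/2 + 132/7 = 243/14 ≈ 17.357)
H = -223/26 (H = -223*1/26 = -223/26 ≈ -8.5769)
s(j, r) = -223/26
J + s(159, n) = 2*√6029 - 223/26 = -223/26 + 2*√6029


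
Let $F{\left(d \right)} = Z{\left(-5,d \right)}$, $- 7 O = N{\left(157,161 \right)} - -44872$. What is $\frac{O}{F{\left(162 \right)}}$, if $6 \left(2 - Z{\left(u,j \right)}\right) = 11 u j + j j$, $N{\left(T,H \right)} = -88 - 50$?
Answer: $\frac{44734}{20209} \approx 2.2136$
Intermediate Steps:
$N{\left(T,H \right)} = -138$ ($N{\left(T,H \right)} = -88 - 50 = -138$)
$Z{\left(u,j \right)} = 2 - \frac{j^{2}}{6} - \frac{11 j u}{6}$ ($Z{\left(u,j \right)} = 2 - \frac{11 u j + j j}{6} = 2 - \frac{11 j u + j^{2}}{6} = 2 - \frac{j^{2} + 11 j u}{6} = 2 - \left(\frac{j^{2}}{6} + \frac{11 j u}{6}\right) = 2 - \frac{j^{2}}{6} - \frac{11 j u}{6}$)
$O = - \frac{44734}{7}$ ($O = - \frac{-138 - -44872}{7} = - \frac{-138 + 44872}{7} = \left(- \frac{1}{7}\right) 44734 = - \frac{44734}{7} \approx -6390.6$)
$F{\left(d \right)} = 2 - \frac{d^{2}}{6} + \frac{55 d}{6}$ ($F{\left(d \right)} = 2 - \frac{d^{2}}{6} - \frac{11}{6} d \left(-5\right) = 2 - \frac{d^{2}}{6} + \frac{55 d}{6}$)
$\frac{O}{F{\left(162 \right)}} = - \frac{44734}{7 \left(2 - \frac{162^{2}}{6} + \frac{55}{6} \cdot 162\right)} = - \frac{44734}{7 \left(2 - 4374 + 1485\right)} = - \frac{44734}{7 \left(-2887\right)} = \left(- \frac{44734}{7}\right) \left(- \frac{1}{2887}\right) = \frac{44734}{20209}$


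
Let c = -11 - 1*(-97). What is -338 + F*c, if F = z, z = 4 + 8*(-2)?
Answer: -1370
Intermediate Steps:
z = -12 (z = 4 - 16 = -12)
F = -12
c = 86 (c = -11 + 97 = 86)
-338 + F*c = -338 - 12*86 = -338 - 1032 = -1370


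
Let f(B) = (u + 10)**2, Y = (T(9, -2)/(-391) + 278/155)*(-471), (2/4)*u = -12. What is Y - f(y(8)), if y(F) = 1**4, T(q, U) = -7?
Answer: -63586373/60605 ≈ -1049.2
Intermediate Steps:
u = -24 (u = 2*(-12) = -24)
y(F) = 1
Y = -51707793/60605 (Y = (-7/(-391) + 278/155)*(-471) = (-7*(-1/391) + 278*(1/155))*(-471) = (7/391 + 278/155)*(-471) = (109783/60605)*(-471) = -51707793/60605 ≈ -853.19)
f(B) = 196 (f(B) = (-24 + 10)**2 = (-14)**2 = 196)
Y - f(y(8)) = -51707793/60605 - 1*196 = -51707793/60605 - 196 = -63586373/60605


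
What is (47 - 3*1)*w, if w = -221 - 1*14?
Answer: -10340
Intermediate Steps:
w = -235 (w = -221 - 14 = -235)
(47 - 3*1)*w = (47 - 3*1)*(-235) = (47 - 3)*(-235) = 44*(-235) = -10340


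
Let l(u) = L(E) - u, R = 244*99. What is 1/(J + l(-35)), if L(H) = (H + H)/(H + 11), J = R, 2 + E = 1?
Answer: 5/120954 ≈ 4.1338e-5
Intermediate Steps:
E = -1 (E = -2 + 1 = -1)
R = 24156
J = 24156
L(H) = 2*H/(11 + H) (L(H) = (2*H)/(11 + H) = 2*H/(11 + H))
l(u) = -⅕ - u (l(u) = 2*(-1)/(11 - 1) - u = 2*(-1)/10 - u = 2*(-1)*(⅒) - u = -⅕ - u)
1/(J + l(-35)) = 1/(24156 + (-⅕ - 1*(-35))) = 1/(24156 + (-⅕ + 35)) = 1/(24156 + 174/5) = 1/(120954/5) = 5/120954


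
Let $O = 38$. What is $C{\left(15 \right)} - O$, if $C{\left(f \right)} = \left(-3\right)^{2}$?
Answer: $-29$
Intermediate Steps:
$C{\left(f \right)} = 9$
$C{\left(15 \right)} - O = 9 - 38 = -29$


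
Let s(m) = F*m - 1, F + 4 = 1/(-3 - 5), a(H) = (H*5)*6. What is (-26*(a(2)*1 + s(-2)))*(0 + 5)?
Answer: -17485/2 ≈ -8742.5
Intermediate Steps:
a(H) = 30*H (a(H) = (5*H)*6 = 30*H)
F = -33/8 (F = -4 + 1/(-3 - 5) = -4 + 1/(-8) = -4 - 1/8 = -33/8 ≈ -4.1250)
s(m) = -1 - 33*m/8 (s(m) = -33*m/8 - 1 = -1 - 33*m/8)
(-26*(a(2)*1 + s(-2)))*(0 + 5) = (-26*((30*2)*1 + (-1 - 33/8*(-2))))*(0 + 5) = -26*(60*1 + (-1 + 33/4))*5 = -26*(60 + 29/4)*5 = -26*269/4*5 = -3497/2*5 = -17485/2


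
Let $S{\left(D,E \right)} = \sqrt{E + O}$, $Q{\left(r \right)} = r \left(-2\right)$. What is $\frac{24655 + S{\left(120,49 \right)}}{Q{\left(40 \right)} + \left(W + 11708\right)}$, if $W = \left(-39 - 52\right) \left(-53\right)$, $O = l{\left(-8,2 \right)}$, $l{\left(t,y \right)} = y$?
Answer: $\frac{24655}{16451} + \frac{\sqrt{51}}{16451} \approx 1.4991$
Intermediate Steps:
$O = 2$
$Q{\left(r \right)} = - 2 r$
$S{\left(D,E \right)} = \sqrt{2 + E}$ ($S{\left(D,E \right)} = \sqrt{E + 2} = \sqrt{2 + E}$)
$W = 4823$ ($W = \left(-91\right) \left(-53\right) = 4823$)
$\frac{24655 + S{\left(120,49 \right)}}{Q{\left(40 \right)} + \left(W + 11708\right)} = \frac{24655 + \sqrt{2 + 49}}{\left(-2\right) 40 + \left(4823 + 11708\right)} = \frac{24655 + \sqrt{51}}{-80 + 16531} = \frac{24655 + \sqrt{51}}{16451} = \left(24655 + \sqrt{51}\right) \frac{1}{16451} = \frac{24655}{16451} + \frac{\sqrt{51}}{16451}$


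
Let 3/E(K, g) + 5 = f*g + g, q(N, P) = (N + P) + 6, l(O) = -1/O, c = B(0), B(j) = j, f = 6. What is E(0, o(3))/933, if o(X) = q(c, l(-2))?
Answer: 2/25191 ≈ 7.9393e-5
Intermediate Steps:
c = 0
q(N, P) = 6 + N + P
o(X) = 13/2 (o(X) = 6 + 0 - 1/(-2) = 6 + 0 - 1*(-½) = 6 + 0 + ½ = 13/2)
E(K, g) = 3/(-5 + 7*g) (E(K, g) = 3/(-5 + (6*g + g)) = 3/(-5 + 7*g))
E(0, o(3))/933 = (3/(-5 + 7*(13/2)))/933 = (3/(-5 + 91/2))*(1/933) = (3/(81/2))*(1/933) = (3*(2/81))*(1/933) = (2/27)*(1/933) = 2/25191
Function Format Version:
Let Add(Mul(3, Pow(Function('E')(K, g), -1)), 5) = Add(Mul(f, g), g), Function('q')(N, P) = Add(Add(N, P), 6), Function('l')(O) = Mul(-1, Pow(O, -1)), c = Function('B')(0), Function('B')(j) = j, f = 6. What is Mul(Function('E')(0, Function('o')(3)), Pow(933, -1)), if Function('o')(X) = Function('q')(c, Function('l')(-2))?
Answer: Rational(2, 25191) ≈ 7.9393e-5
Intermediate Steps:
c = 0
Function('q')(N, P) = Add(6, N, P)
Function('o')(X) = Rational(13, 2) (Function('o')(X) = Add(6, 0, Mul(-1, Pow(-2, -1))) = Add(6, 0, Mul(-1, Rational(-1, 2))) = Add(6, 0, Rational(1, 2)) = Rational(13, 2))
Function('E')(K, g) = Mul(3, Pow(Add(-5, Mul(7, g)), -1)) (Function('E')(K, g) = Mul(3, Pow(Add(-5, Add(Mul(6, g), g)), -1)) = Mul(3, Pow(Add(-5, Mul(7, g)), -1)))
Mul(Function('E')(0, Function('o')(3)), Pow(933, -1)) = Mul(Mul(3, Pow(Add(-5, Mul(7, Rational(13, 2))), -1)), Pow(933, -1)) = Mul(Mul(3, Pow(Add(-5, Rational(91, 2)), -1)), Rational(1, 933)) = Mul(Mul(3, Pow(Rational(81, 2), -1)), Rational(1, 933)) = Mul(Mul(3, Rational(2, 81)), Rational(1, 933)) = Mul(Rational(2, 27), Rational(1, 933)) = Rational(2, 25191)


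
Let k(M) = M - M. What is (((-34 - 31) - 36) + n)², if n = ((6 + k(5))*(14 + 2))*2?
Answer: 8281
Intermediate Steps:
k(M) = 0
n = 192 (n = ((6 + 0)*(14 + 2))*2 = (6*16)*2 = 96*2 = 192)
(((-34 - 31) - 36) + n)² = (((-34 - 31) - 36) + 192)² = ((-65 - 36) + 192)² = (-101 + 192)² = 91² = 8281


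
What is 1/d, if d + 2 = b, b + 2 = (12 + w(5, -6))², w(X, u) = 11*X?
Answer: 1/4485 ≈ 0.00022297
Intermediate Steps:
b = 4487 (b = -2 + (12 + 11*5)² = -2 + (12 + 55)² = -2 + 67² = -2 + 4489 = 4487)
d = 4485 (d = -2 + 4487 = 4485)
1/d = 1/4485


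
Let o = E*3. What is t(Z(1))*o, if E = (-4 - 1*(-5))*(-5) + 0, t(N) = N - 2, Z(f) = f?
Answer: 15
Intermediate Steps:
t(N) = -2 + N
E = -5 (E = (-4 + 5)*(-5) + 0 = 1*(-5) + 0 = -5 + 0 = -5)
o = -15 (o = -5*3 = -15)
t(Z(1))*o = (-2 + 1)*(-15) = -1*(-15) = 15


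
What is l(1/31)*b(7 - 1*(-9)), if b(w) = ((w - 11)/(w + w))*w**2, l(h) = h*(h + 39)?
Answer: 48400/961 ≈ 50.364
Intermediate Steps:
l(h) = h*(39 + h)
b(w) = w*(-11 + w)/2 (b(w) = ((-11 + w)/((2*w)))*w**2 = ((-11 + w)*(1/(2*w)))*w**2 = ((-11 + w)/(2*w))*w**2 = w*(-11 + w)/2)
l(1/31)*b(7 - 1*(-9)) = ((39 + 1/31)/31)*((7 - 1*(-9))*(-11 + (7 - 1*(-9)))/2) = ((39 + 1/31)/31)*((7 + 9)*(-11 + (7 + 9))/2) = ((1/31)*(1210/31))*((1/2)*16*(-11 + 16)) = 1210*((1/2)*16*5)/961 = (1210/961)*40 = 48400/961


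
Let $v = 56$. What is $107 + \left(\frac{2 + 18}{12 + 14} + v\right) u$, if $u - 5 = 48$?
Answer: $\frac{40505}{13} \approx 3115.8$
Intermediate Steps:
$u = 53$ ($u = 5 + 48 = 53$)
$107 + \left(\frac{2 + 18}{12 + 14} + v\right) u = 107 + \left(\frac{2 + 18}{12 + 14} + 56\right) 53 = 107 + \left(\frac{20}{26} + 56\right) 53 = 107 + \left(20 \cdot \frac{1}{26} + 56\right) 53 = 107 + \left(\frac{10}{13} + 56\right) 53 = 107 + \frac{738}{13} \cdot 53 = 107 + \frac{39114}{13} = \frac{40505}{13}$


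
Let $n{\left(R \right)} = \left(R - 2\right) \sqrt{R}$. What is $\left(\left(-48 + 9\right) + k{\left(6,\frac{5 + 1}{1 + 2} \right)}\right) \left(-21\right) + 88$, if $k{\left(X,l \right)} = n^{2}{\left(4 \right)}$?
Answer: $571$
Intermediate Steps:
$n{\left(R \right)} = \sqrt{R} \left(-2 + R\right)$ ($n{\left(R \right)} = \left(R - 2\right) \sqrt{R} = \left(-2 + R\right) \sqrt{R} = \sqrt{R} \left(-2 + R\right)$)
$k{\left(X,l \right)} = 16$ ($k{\left(X,l \right)} = \left(\sqrt{4} \left(-2 + 4\right)\right)^{2} = \left(2 \cdot 2\right)^{2} = 4^{2} = 16$)
$\left(\left(-48 + 9\right) + k{\left(6,\frac{5 + 1}{1 + 2} \right)}\right) \left(-21\right) + 88 = \left(\left(-48 + 9\right) + 16\right) \left(-21\right) + 88 = \left(-39 + 16\right) \left(-21\right) + 88 = \left(-23\right) \left(-21\right) + 88 = 483 + 88 = 571$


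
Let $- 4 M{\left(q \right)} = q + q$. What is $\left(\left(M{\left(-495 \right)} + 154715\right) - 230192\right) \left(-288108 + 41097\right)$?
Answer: $\frac{37165028049}{2} \approx 1.8583 \cdot 10^{10}$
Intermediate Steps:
$M{\left(q \right)} = - \frac{q}{2}$ ($M{\left(q \right)} = - \frac{q + q}{4} = - \frac{2 q}{4} = - \frac{q}{2}$)
$\left(\left(M{\left(-495 \right)} + 154715\right) - 230192\right) \left(-288108 + 41097\right) = \left(\left(\left(- \frac{1}{2}\right) \left(-495\right) + 154715\right) - 230192\right) \left(-288108 + 41097\right) = \left(\left(\frac{495}{2} + 154715\right) - 230192\right) \left(-247011\right) = \left(\frac{309925}{2} - 230192\right) \left(-247011\right) = \left(- \frac{150459}{2}\right) \left(-247011\right) = \frac{37165028049}{2}$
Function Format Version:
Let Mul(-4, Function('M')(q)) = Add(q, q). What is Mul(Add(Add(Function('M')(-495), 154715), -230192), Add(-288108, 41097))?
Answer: Rational(37165028049, 2) ≈ 1.8583e+10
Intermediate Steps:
Function('M')(q) = Mul(Rational(-1, 2), q) (Function('M')(q) = Mul(Rational(-1, 4), Add(q, q)) = Mul(Rational(-1, 4), Mul(2, q)) = Mul(Rational(-1, 2), q))
Mul(Add(Add(Function('M')(-495), 154715), -230192), Add(-288108, 41097)) = Mul(Add(Add(Mul(Rational(-1, 2), -495), 154715), -230192), Add(-288108, 41097)) = Mul(Add(Add(Rational(495, 2), 154715), -230192), -247011) = Mul(Add(Rational(309925, 2), -230192), -247011) = Mul(Rational(-150459, 2), -247011) = Rational(37165028049, 2)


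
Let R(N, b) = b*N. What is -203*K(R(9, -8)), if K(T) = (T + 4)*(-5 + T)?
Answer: -1062908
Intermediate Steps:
R(N, b) = N*b
K(T) = (-5 + T)*(4 + T) (K(T) = (4 + T)*(-5 + T) = (-5 + T)*(4 + T))
-203*K(R(9, -8)) = -203*(-20 + (9*(-8))² - 9*(-8)) = -203*(-20 + (-72)² - 1*(-72)) = -203*(-20 + 5184 + 72) = -203*5236 = -1062908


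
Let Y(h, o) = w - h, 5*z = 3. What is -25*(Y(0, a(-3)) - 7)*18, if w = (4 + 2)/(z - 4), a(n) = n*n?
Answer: 67050/17 ≈ 3944.1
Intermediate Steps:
z = ⅗ (z = (⅕)*3 = ⅗ ≈ 0.60000)
a(n) = n²
w = -30/17 (w = (4 + 2)/(⅗ - 4) = 6/(-17/5) = 6*(-5/17) = -30/17 ≈ -1.7647)
Y(h, o) = -30/17 - h
-25*(Y(0, a(-3)) - 7)*18 = -25*((-30/17 - 1*0) - 7)*18 = -25*((-30/17 + 0) - 7)*18 = -25*(-30/17 - 7)*18 = -(-3725)*18/17 = -25*(-2682/17) = 67050/17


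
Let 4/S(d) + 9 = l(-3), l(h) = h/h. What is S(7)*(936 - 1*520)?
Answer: -208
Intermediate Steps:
l(h) = 1
S(d) = -½ (S(d) = 4/(-9 + 1) = 4/(-8) = 4*(-⅛) = -½)
S(7)*(936 - 1*520) = -(936 - 1*520)/2 = -(936 - 520)/2 = -½*416 = -208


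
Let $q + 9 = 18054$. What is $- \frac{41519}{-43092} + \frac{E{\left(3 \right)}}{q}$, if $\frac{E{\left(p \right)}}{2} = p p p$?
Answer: $\frac{83504147}{86399460} \approx 0.96649$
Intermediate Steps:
$q = 18045$ ($q = -9 + 18054 = 18045$)
$E{\left(p \right)} = 2 p^{3}$ ($E{\left(p \right)} = 2 p p p = 2 p p^{2} = 2 p^{3}$)
$- \frac{41519}{-43092} + \frac{E{\left(3 \right)}}{q} = - \frac{41519}{-43092} + \frac{2 \cdot 3^{3}}{18045} = \left(-41519\right) \left(- \frac{1}{43092}\right) + 2 \cdot 27 \cdot \frac{1}{18045} = \frac{41519}{43092} + 54 \cdot \frac{1}{18045} = \frac{41519}{43092} + \frac{6}{2005} = \frac{83504147}{86399460}$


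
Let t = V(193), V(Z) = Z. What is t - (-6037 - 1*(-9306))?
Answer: -3076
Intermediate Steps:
t = 193
t - (-6037 - 1*(-9306)) = 193 - (-6037 - 1*(-9306)) = 193 - (-6037 + 9306) = 193 - 1*3269 = 193 - 3269 = -3076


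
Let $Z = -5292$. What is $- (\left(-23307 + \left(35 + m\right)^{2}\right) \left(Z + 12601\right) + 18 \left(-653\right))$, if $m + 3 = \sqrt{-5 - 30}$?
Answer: $163134016 - 467776 i \sqrt{35} \approx 1.6313 \cdot 10^{8} - 2.7674 \cdot 10^{6} i$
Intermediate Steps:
$m = -3 + i \sqrt{35}$ ($m = -3 + \sqrt{-5 - 30} = -3 + \sqrt{-35} = -3 + i \sqrt{35} \approx -3.0 + 5.9161 i$)
$- (\left(-23307 + \left(35 + m\right)^{2}\right) \left(Z + 12601\right) + 18 \left(-653\right)) = - (\left(-23307 + \left(35 - \left(3 - i \sqrt{35}\right)\right)^{2}\right) \left(-5292 + 12601\right) + 18 \left(-653\right)) = - (\left(-23307 + \left(32 + i \sqrt{35}\right)^{2}\right) 7309 - 11754) = - (\left(-170350863 + 7309 \left(32 + i \sqrt{35}\right)^{2}\right) - 11754) = - (-170362617 + 7309 \left(32 + i \sqrt{35}\right)^{2}) = 170362617 - 7309 \left(32 + i \sqrt{35}\right)^{2}$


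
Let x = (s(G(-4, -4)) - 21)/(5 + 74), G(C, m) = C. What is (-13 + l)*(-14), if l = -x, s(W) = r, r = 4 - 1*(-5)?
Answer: 14210/79 ≈ 179.87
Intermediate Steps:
r = 9 (r = 4 + 5 = 9)
s(W) = 9
x = -12/79 (x = (9 - 21)/(5 + 74) = -12/79 ≈ -0.15190)
l = 12/79 (l = -1*(-12/79) = 12/79 ≈ 0.15190)
(-13 + l)*(-14) = (-13 + 12/79)*(-14) = -1015/79*(-14) = 14210/79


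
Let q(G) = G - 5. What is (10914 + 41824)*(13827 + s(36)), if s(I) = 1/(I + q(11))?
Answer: 2187628745/3 ≈ 7.2921e+8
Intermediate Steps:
q(G) = -5 + G
s(I) = 1/(6 + I) (s(I) = 1/(I + (-5 + 11)) = 1/(I + 6) = 1/(6 + I))
(10914 + 41824)*(13827 + s(36)) = (10914 + 41824)*(13827 + 1/(6 + 36)) = 52738*(13827 + 1/42) = 52738*(580735/42) = 2187628745/3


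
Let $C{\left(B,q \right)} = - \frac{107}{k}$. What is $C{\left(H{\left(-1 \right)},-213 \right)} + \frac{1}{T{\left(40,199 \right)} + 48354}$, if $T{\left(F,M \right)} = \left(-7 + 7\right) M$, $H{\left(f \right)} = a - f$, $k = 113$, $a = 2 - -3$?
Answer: $- \frac{5173765}{5464002} \approx -0.94688$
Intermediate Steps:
$a = 5$ ($a = 2 + 3 = 5$)
$H{\left(f \right)} = 5 - f$
$T{\left(F,M \right)} = 0$ ($T{\left(F,M \right)} = 0 M = 0$)
$C{\left(B,q \right)} = - \frac{107}{113}$
$C{\left(H{\left(-1 \right)},-213 \right)} + \frac{1}{T{\left(40,199 \right)} + 48354} = - \frac{107}{113} + \frac{1}{0 + 48354} = - \frac{107}{113} + \frac{1}{48354} = - \frac{5173765}{5464002}$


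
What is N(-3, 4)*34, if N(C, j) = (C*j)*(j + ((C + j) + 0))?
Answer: -2040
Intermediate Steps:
N(C, j) = C*j*(C + 2*j) (N(C, j) = (C*j)*(j + (C + j)) = (C*j)*(C + 2*j) = C*j*(C + 2*j))
N(-3, 4)*34 = -3*4*(-3 + 2*4)*34 = -3*4*(-3 + 8)*34 = -3*4*5*34 = -60*34 = -2040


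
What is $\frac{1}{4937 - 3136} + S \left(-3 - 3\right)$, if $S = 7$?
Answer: $- \frac{75641}{1801} \approx -41.999$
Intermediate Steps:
$\frac{1}{4937 - 3136} + S \left(-3 - 3\right) = \frac{1}{4937 - 3136} + 7 \left(-3 - 3\right) = \frac{1}{1801} + 7 \left(-6\right) = \frac{1}{1801} - 42 = - \frac{75641}{1801}$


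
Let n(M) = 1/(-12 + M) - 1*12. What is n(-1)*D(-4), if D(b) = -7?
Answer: 1099/13 ≈ 84.538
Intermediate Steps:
n(M) = -12 + 1/(-12 + M) (n(M) = 1/(-12 + M) - 12 = -12 + 1/(-12 + M))
n(-1)*D(-4) = ((145 - 12*(-1))/(-12 - 1))*(-7) = ((145 + 12)/(-13))*(-7) = -1/13*157*(-7) = -157/13*(-7) = 1099/13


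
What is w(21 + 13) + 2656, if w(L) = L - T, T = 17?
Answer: 2673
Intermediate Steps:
w(L) = -17 + L (w(L) = L - 1*17 = L - 17 = -17 + L)
w(21 + 13) + 2656 = (-17 + (21 + 13)) + 2656 = (-17 + 34) + 2656 = 17 + 2656 = 2673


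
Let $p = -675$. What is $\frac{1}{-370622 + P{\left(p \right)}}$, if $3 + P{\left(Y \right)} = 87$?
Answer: $- \frac{1}{370538} \approx -2.6988 \cdot 10^{-6}$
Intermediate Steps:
$P{\left(Y \right)} = 84$ ($P{\left(Y \right)} = -3 + 87 = 84$)
$\frac{1}{-370622 + P{\left(p \right)}} = \frac{1}{-370622 + 84} = \frac{1}{-370538} = - \frac{1}{370538}$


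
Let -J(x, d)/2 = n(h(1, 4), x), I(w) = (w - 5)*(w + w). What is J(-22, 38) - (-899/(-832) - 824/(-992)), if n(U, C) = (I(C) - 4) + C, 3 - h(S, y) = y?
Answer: -59989901/25792 ≈ -2325.9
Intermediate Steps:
I(w) = 2*w*(-5 + w) (I(w) = (-5 + w)*(2*w) = 2*w*(-5 + w))
h(S, y) = 3 - y
n(U, C) = -4 + C + 2*C*(-5 + C) (n(U, C) = (2*C*(-5 + C) - 4) + C = (-4 + 2*C*(-5 + C)) + C = -4 + C + 2*C*(-5 + C))
J(x, d) = 8 - 2*x - 4*x*(-5 + x) (J(x, d) = -2*(-4 + x + 2*x*(-5 + x)) = 8 - 2*x - 4*x*(-5 + x))
J(-22, 38) - (-899/(-832) - 824/(-992)) = (8 - 4*(-22)**2 + 18*(-22)) - (-899/(-832) - 824/(-992)) = (8 - 4*484 - 396) - (-899*(-1/832) - 824*(-1/992)) = (8 - 1936 - 396) - (899/832 + 103/124) = -2324 - 1*49293/25792 = -2324 - 49293/25792 = -59989901/25792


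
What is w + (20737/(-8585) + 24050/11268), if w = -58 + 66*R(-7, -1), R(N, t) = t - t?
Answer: -2818935253/48367890 ≈ -58.281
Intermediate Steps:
R(N, t) = 0
w = -58 (w = -58 + 66*0 = -58 + 0 = -58)
w + (20737/(-8585) + 24050/11268) = -58 + (20737/(-8585) + 24050/11268) = -58 + (20737*(-1/8585) + 24050*(1/11268)) = -58 + (-20737/8585 + 12025/5634) = -58 - 13597633/48367890 = -2818935253/48367890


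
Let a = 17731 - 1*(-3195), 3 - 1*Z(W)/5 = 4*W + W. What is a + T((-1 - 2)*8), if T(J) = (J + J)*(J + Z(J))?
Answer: -7442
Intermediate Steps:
Z(W) = 15 - 25*W (Z(W) = 15 - 5*(4*W + W) = 15 - 25*W)
a = 20926 (a = 17731 + 3195 = 20926)
T(J) = 2*J*(15 - 24*J) (T(J) = (J + J)*(J + (15 - 25*J)) = (2*J)*(15 - 24*J) = 2*J*(15 - 24*J))
a + T((-1 - 2)*8) = 20926 + 6*((-1 - 2)*8)*(5 - 8*(-1 - 2)*8) = 20926 + 6*(-3*8)*(5 - (-24)*8) = 20926 + 6*(-24)*(5 - 8*(-24)) = 20926 + 6*(-24)*(5 + 192) = 20926 + 6*(-24)*197 = 20926 - 28368 = -7442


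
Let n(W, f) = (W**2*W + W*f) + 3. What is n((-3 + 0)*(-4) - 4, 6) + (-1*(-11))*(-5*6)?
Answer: 233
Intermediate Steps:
n(W, f) = 3 + W**3 + W*f (n(W, f) = (W**3 + W*f) + 3 = 3 + W**3 + W*f)
n((-3 + 0)*(-4) - 4, 6) + (-1*(-11))*(-5*6) = (3 + ((-3 + 0)*(-4) - 4)**3 + ((-3 + 0)*(-4) - 4)*6) + (-1*(-11))*(-5*6) = (3 + (-3*(-4) - 4)**3 + (-3*(-4) - 4)*6) + 11*(-30) = (3 + (12 - 4)**3 + (12 - 4)*6) - 330 = (3 + 8**3 + 8*6) - 330 = (3 + 512 + 48) - 330 = 563 - 330 = 233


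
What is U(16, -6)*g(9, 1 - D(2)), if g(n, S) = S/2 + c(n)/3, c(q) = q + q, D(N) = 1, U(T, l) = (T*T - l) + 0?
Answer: 1572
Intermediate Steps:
U(T, l) = T² - l (U(T, l) = (T² - l) + 0 = T² - l)
c(q) = 2*q
g(n, S) = S/2 + 2*n/3 (g(n, S) = S/2 + (2*n)/3 = S*(½) + (2*n)*(⅓) = S/2 + 2*n/3)
U(16, -6)*g(9, 1 - D(2)) = (16² - 1*(-6))*((1 - 1*1)/2 + (⅔)*9) = (256 + 6)*((1 - 1)/2 + 6) = 262*((½)*0 + 6) = 262*(0 + 6) = 262*6 = 1572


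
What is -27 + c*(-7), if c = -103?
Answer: 694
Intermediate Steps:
-27 + c*(-7) = -27 - 103*(-7) = -27 + 721 = 694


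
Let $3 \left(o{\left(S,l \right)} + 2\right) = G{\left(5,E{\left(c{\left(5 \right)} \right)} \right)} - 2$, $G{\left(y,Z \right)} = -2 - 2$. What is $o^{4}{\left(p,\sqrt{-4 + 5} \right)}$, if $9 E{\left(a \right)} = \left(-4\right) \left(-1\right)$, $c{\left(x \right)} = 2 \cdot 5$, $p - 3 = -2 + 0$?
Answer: $256$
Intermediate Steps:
$p = 1$ ($p = 3 + \left(-2 + 0\right) = 3 - 2 = 1$)
$c{\left(x \right)} = 10$
$E{\left(a \right)} = \frac{4}{9}$ ($E{\left(a \right)} = \frac{\left(-4\right) \left(-1\right)}{9} = \frac{1}{9} \cdot 4 = \frac{4}{9}$)
$G{\left(y,Z \right)} = -4$
$o{\left(S,l \right)} = -4$ ($o{\left(S,l \right)} = -2 + \frac{-4 - 2}{3} = -2 + \frac{1}{3} \left(-6\right) = -2 - 2 = -4$)
$o^{4}{\left(p,\sqrt{-4 + 5} \right)} = \left(-4\right)^{4} = 256$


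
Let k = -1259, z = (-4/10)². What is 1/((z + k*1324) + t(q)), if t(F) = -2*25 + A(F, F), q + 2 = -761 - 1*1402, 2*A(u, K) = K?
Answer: -50/83402417 ≈ -5.9950e-7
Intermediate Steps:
z = 4/25 (z = (-4*⅒)² = (-⅖)² = 4/25 ≈ 0.16000)
A(u, K) = K/2
q = -2165 (q = -2 + (-761 - 1*1402) = -2 + (-761 - 1402) = -2 - 2163 = -2165)
t(F) = -50 + F/2 (t(F) = -2*25 + F/2 = -50 + F/2)
1/((z + k*1324) + t(q)) = 1/((4/25 - 1259*1324) + (-50 + (½)*(-2165))) = 1/((4/25 - 1666916) + (-50 - 2165/2)) = 1/(-41672896/25 - 2265/2) = 1/(-83402417/50) = -50/83402417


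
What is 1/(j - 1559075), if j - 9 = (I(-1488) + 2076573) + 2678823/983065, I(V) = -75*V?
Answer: 983065/618455751778 ≈ 1.5895e-6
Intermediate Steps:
j = 2151127816653/983065 (j = 9 + ((-75*(-1488) + 2076573) + 2678823/983065) = 9 + ((111600 + 2076573) + 2678823*(1/983065)) = 9 + (2188173 + 2678823/983065) = 9 + 2151118969068/983065 = 2151127816653/983065 ≈ 2.1882e+6)
1/(j - 1559075) = 1/(2151127816653/983065 - 1559075) = 1/(618455751778/983065) = 983065/618455751778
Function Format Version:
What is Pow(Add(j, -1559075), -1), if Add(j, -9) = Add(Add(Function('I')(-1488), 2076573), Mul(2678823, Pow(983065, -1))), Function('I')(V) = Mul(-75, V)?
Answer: Rational(983065, 618455751778) ≈ 1.5895e-6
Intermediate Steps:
j = Rational(2151127816653, 983065) (j = Add(9, Add(Add(Mul(-75, -1488), 2076573), Mul(2678823, Pow(983065, -1)))) = Add(9, Add(Add(111600, 2076573), Mul(2678823, Rational(1, 983065)))) = Add(9, Add(2188173, Rational(2678823, 983065))) = Add(9, Rational(2151118969068, 983065)) = Rational(2151127816653, 983065) ≈ 2.1882e+6)
Pow(Add(j, -1559075), -1) = Pow(Add(Rational(2151127816653, 983065), -1559075), -1) = Pow(Rational(618455751778, 983065), -1) = Rational(983065, 618455751778)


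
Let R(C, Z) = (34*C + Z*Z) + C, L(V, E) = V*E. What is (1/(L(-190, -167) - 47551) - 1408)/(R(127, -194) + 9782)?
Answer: -22275969/820524523 ≈ -0.027148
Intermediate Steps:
L(V, E) = E*V
R(C, Z) = Z² + 35*C (R(C, Z) = (34*C + Z²) + C = (Z² + 34*C) + C = Z² + 35*C)
(1/(L(-190, -167) - 47551) - 1408)/(R(127, -194) + 9782) = (1/(-167*(-190) - 47551) - 1408)/(((-194)² + 35*127) + 9782) = (1/(31730 - 47551) - 1408)/((37636 + 4445) + 9782) = (1/(-15821) - 1408)/(42081 + 9782) = (-1/15821 - 1408)/51863 = -22275969/15821*1/51863 = -22275969/820524523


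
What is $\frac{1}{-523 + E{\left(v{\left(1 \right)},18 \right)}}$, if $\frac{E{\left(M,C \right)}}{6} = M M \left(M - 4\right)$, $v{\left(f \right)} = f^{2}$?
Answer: $- \frac{1}{541} \approx -0.0018484$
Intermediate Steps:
$E{\left(M,C \right)} = 6 M^{2} \left(-4 + M\right)$ ($E{\left(M,C \right)} = 6 M M \left(M - 4\right) = 6 M^{2} \left(M - 4\right) = 6 M^{2} \left(-4 + M\right)$)
$\frac{1}{-523 + E{\left(v{\left(1 \right)},18 \right)}} = \frac{1}{-523 + 6 \left(1^{2}\right)^{2} \left(-4 + 1^{2}\right)} = \frac{1}{-523 + 6 \cdot 1^{2} \left(-4 + 1\right)} = \frac{1}{-523 + 6 \cdot 1 \left(-3\right)} = \frac{1}{-523 - 18} = \frac{1}{-541} = - \frac{1}{541}$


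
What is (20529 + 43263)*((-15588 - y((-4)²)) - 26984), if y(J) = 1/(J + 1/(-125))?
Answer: -5428798268976/1999 ≈ -2.7158e+9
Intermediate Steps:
y(J) = 1/(-1/125 + J) (y(J) = 1/(J - 1/125) = 1/(-1/125 + J))
(20529 + 43263)*((-15588 - y((-4)²)) - 26984) = (20529 + 43263)*((-15588 - 125/(-1 + 125*(-4)²)) - 26984) = 63792*((-15588 - 125/(-1 + 125*16)) - 26984) = 63792*((-15588 - 125/(-1 + 2000)) - 26984) = 63792*((-15588 - 125/1999) - 26984) = 63792*(-31160537/1999 - 26984) = 63792*(-85101553/1999) = -5428798268976/1999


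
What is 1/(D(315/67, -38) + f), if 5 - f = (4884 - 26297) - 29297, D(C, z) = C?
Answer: 67/3398220 ≈ 1.9716e-5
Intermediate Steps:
f = 50715 (f = 5 - ((4884 - 26297) - 29297) = 5 - (-21413 - 29297) = 5 - 1*(-50710) = 5 + 50710 = 50715)
1/(D(315/67, -38) + f) = 1/(315/67 + 50715) = 1/(3398220/67) = 67/3398220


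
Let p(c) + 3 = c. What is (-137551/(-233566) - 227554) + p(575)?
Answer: -53015140261/233566 ≈ -2.2698e+5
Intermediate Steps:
p(c) = -3 + c
(-137551/(-233566) - 227554) + p(575) = (-137551/(-233566) - 227554) + (-3 + 575) = (-137551*(-1/233566) - 227554) + 572 = (137551/233566 - 227554) + 572 = -53148740013/233566 + 572 = -53015140261/233566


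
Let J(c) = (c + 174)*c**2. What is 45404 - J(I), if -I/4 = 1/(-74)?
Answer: 2299823052/50653 ≈ 45404.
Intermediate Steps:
I = 2/37 (I = -4/(-74) = -4*(-1/74) = 2/37 ≈ 0.054054)
J(c) = c**2*(174 + c) (J(c) = (174 + c)*c**2 = c**2*(174 + c))
45404 - J(I) = 45404 - (2/37)**2*(174 + 2/37) = 45404 - 4*6440/(1369*37) = 45404 - 1*25760/50653 = 45404 - 25760/50653 = 2299823052/50653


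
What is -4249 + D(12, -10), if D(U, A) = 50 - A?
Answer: -4189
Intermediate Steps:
-4249 + D(12, -10) = -4249 + (50 - 1*(-10)) = -4249 + (50 + 10) = -4249 + 60 = -4189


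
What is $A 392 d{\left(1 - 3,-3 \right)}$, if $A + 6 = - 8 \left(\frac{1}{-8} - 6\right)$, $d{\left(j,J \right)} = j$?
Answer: $-33712$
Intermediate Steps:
$A = 43$ ($A = -6 - 8 \left(\frac{1}{-8} - 6\right) = -6 - 8 \left(- \frac{1}{8} - 6\right) = -6 - -49 = -6 + 49 = 43$)
$A 392 d{\left(1 - 3,-3 \right)} = 43 \cdot 392 \left(1 - 3\right) = 43 \cdot 392 \left(-2\right) = 43 \left(-784\right) = -33712$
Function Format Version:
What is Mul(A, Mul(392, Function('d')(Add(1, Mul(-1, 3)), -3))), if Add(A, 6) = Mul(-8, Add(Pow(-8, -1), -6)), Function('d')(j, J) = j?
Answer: -33712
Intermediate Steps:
A = 43 (A = Add(-6, Mul(-8, Add(Pow(-8, -1), -6))) = Add(-6, Mul(-8, Add(Rational(-1, 8), -6))) = Add(-6, Mul(-8, Rational(-49, 8))) = Add(-6, 49) = 43)
Mul(A, Mul(392, Function('d')(Add(1, Mul(-1, 3)), -3))) = Mul(43, Mul(392, Add(1, Mul(-1, 3)))) = Mul(43, Mul(392, Add(1, -3))) = Mul(43, Mul(392, -2)) = Mul(43, -784) = -33712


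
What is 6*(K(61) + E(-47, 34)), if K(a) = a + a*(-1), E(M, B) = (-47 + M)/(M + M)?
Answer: 6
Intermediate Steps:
E(M, B) = (-47 + M)/(2*M) (E(M, B) = (-47 + M)/((2*M)) = (-47 + M)*(1/(2*M)) = (-47 + M)/(2*M))
K(a) = 0 (K(a) = a - a = 0)
6*(K(61) + E(-47, 34)) = 6*(0 + (½)*(-47 - 47)/(-47)) = 6*(0 + (½)*(-1/47)*(-94)) = 6*(0 + 1) = 6*1 = 6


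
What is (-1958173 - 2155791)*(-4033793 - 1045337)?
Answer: 20895357971320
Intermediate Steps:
(-1958173 - 2155791)*(-4033793 - 1045337) = -4113964*(-5079130) = 20895357971320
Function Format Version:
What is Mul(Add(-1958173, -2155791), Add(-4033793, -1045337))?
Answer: 20895357971320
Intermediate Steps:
Mul(Add(-1958173, -2155791), Add(-4033793, -1045337)) = Mul(-4113964, -5079130) = 20895357971320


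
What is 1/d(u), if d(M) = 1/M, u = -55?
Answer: -55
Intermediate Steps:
1/d(u) = 1/(1/(-55)) = 1/(-1/55) = -55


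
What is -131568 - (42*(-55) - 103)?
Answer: -129155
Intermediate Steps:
-131568 - (42*(-55) - 103) = -131568 - (-2310 - 103) = -131568 - 1*(-2413) = -131568 + 2413 = -129155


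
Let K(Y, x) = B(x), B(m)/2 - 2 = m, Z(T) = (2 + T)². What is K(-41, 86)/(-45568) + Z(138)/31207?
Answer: 55477523/88877536 ≈ 0.62420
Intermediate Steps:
B(m) = 4 + 2*m
K(Y, x) = 4 + 2*x
K(-41, 86)/(-45568) + Z(138)/31207 = (4 + 2*86)/(-45568) + (2 + 138)²/31207 = (4 + 172)*(-1/45568) + 140²*(1/31207) = 176*(-1/45568) + 19600*(1/31207) = -11/2848 + 19600/31207 = 55477523/88877536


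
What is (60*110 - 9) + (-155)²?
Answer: 30616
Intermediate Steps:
(60*110 - 9) + (-155)² = (6600 - 9) + 24025 = 6591 + 24025 = 30616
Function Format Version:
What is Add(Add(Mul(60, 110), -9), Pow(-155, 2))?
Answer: 30616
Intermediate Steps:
Add(Add(Mul(60, 110), -9), Pow(-155, 2)) = Add(Add(6600, -9), 24025) = Add(6591, 24025) = 30616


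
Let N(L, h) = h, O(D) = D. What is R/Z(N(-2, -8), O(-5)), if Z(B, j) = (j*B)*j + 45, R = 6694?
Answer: -6694/155 ≈ -43.187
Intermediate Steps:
Z(B, j) = 45 + B*j² (Z(B, j) = (B*j)*j + 45 = B*j² + 45 = 45 + B*j²)
R/Z(N(-2, -8), O(-5)) = 6694/(45 - 8*(-5)²) = 6694/(45 - 8*25) = 6694/(45 - 200) = 6694/(-155) = 6694*(-1/155) = -6694/155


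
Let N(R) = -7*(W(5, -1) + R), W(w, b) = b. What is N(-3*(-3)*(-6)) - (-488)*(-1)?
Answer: -103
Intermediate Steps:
N(R) = 7 - 7*R (N(R) = -7*(-1 + R) = 7 - 7*R)
N(-3*(-3)*(-6)) - (-488)*(-1) = (7 - 7*(-3*(-3))*(-6)) - (-488)*(-1) = (7 - 63*(-6)) - 1*488 = (7 - 7*(-54)) - 488 = (7 + 378) - 488 = 385 - 488 = -103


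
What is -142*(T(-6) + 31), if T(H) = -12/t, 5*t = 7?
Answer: -22294/7 ≈ -3184.9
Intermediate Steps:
t = 7/5 (t = (1/5)*7 = 7/5 ≈ 1.4000)
T(H) = -60/7 (T(H) = -12/7/5 = -12*5/7 = -60/7)
-142*(T(-6) + 31) = -142*(-60/7 + 31) = -142*157/7 = -22294/7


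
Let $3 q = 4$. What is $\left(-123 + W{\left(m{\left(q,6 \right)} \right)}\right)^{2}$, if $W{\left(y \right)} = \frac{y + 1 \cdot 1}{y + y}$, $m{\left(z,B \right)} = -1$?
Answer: $15129$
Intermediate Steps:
$q = \frac{4}{3}$ ($q = \frac{1}{3} \cdot 4 = \frac{4}{3} \approx 1.3333$)
$W{\left(y \right)} = \frac{1 + y}{2 y}$ ($W{\left(y \right)} = \frac{y + 1}{2 y} = \left(1 + y\right) \frac{1}{2 y} = \frac{1 + y}{2 y}$)
$\left(-123 + W{\left(m{\left(q,6 \right)} \right)}\right)^{2} = \left(-123 + \frac{1 - 1}{2 \left(-1\right)}\right)^{2} = \left(-123 + \frac{1}{2} \left(-1\right) 0\right)^{2} = \left(-123 + 0\right)^{2} = \left(-123\right)^{2} = 15129$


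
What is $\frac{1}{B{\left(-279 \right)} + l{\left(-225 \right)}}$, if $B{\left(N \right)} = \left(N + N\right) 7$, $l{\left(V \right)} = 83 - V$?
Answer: $- \frac{1}{3598} \approx -0.00027793$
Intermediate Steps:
$B{\left(N \right)} = 14 N$ ($B{\left(N \right)} = 2 N 7 = 14 N$)
$\frac{1}{B{\left(-279 \right)} + l{\left(-225 \right)}} = \frac{1}{14 \left(-279\right) + \left(83 - -225\right)} = \frac{1}{-3906 + \left(83 + 225\right)} = \frac{1}{-3906 + 308} = \frac{1}{-3598} = - \frac{1}{3598}$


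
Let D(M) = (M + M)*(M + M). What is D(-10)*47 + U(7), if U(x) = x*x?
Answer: 18849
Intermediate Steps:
D(M) = 4*M² (D(M) = (2*M)*(2*M) = 4*M²)
U(x) = x²
D(-10)*47 + U(7) = (4*(-10)²)*47 + 7² = (4*100)*47 + 49 = 400*47 + 49 = 18800 + 49 = 18849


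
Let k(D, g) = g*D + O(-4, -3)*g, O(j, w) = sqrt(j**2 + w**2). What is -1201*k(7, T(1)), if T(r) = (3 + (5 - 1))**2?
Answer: -706188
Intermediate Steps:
T(r) = 49 (T(r) = (3 + 4)**2 = 7**2 = 49)
k(D, g) = 5*g + D*g (k(D, g) = g*D + sqrt((-4)**2 + (-3)**2)*g = D*g + sqrt(16 + 9)*g = D*g + sqrt(25)*g = D*g + 5*g = 5*g + D*g)
-1201*k(7, T(1)) = -58849*(5 + 7) = -58849*12 = -1201*588 = -706188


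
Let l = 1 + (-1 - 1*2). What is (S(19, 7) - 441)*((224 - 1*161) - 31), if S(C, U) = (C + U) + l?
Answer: -13344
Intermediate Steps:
l = -2 (l = 1 + (-1 - 2) = 1 - 3 = -2)
S(C, U) = -2 + C + U (S(C, U) = (C + U) - 2 = -2 + C + U)
(S(19, 7) - 441)*((224 - 1*161) - 31) = ((-2 + 19 + 7) - 441)*((224 - 1*161) - 31) = (24 - 441)*((224 - 161) - 31) = -417*(63 - 31) = -417*32 = -13344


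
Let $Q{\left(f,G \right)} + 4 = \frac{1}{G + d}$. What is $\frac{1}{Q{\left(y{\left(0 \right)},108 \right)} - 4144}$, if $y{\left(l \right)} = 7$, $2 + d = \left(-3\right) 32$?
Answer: $- \frac{10}{41479} \approx -0.00024109$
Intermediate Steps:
$d = -98$ ($d = -2 - 96 = -98$)
$Q{\left(f,G \right)} = -4 + \frac{1}{-98 + G}$ ($Q{\left(f,G \right)} = -4 + \frac{1}{G - 98} = -4 + \frac{1}{-98 + G}$)
$\frac{1}{Q{\left(y{\left(0 \right)},108 \right)} - 4144} = \frac{1}{\frac{393 - 432}{-98 + 108} - 4144} = \frac{1}{\frac{393 - 432}{10} - 4144} = \frac{1}{\frac{1}{10} \left(-39\right) - 4144} = \frac{1}{- \frac{39}{10} - 4144} = \frac{1}{- \frac{41479}{10}} = - \frac{10}{41479}$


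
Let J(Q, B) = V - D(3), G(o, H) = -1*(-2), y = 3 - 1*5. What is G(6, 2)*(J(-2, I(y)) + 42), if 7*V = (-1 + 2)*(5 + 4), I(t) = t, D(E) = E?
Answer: 564/7 ≈ 80.571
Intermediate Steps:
y = -2 (y = 3 - 5 = -2)
G(o, H) = 2
V = 9/7 (V = ((-1 + 2)*(5 + 4))/7 = (1*9)/7 = (⅐)*9 = 9/7 ≈ 1.2857)
J(Q, B) = -12/7 (J(Q, B) = 9/7 - 1*3 = 9/7 - 3 = -12/7)
G(6, 2)*(J(-2, I(y)) + 42) = 2*(-12/7 + 42) = 2*(282/7) = 564/7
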